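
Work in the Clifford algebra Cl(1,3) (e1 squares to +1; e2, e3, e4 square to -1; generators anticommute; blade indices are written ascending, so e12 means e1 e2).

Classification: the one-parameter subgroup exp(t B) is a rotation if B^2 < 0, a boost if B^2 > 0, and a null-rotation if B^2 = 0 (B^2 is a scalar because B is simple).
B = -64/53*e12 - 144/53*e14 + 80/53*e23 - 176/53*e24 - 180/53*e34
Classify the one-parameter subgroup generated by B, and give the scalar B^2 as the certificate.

B^2 term by term: the squares give (-64/53)^2*(e12)^2 + (-144/53)^2*(e14)^2 + (80/53)^2*(e23)^2 + (-176/53)^2*(e24)^2 + (-180/53)^2*(e34)^2 = 4096/2809*(+1) + 20736/2809*(+1) + 6400/2809*(-1) + 30976/2809*(-1) + 32400/2809*(-1) = -16 (each basis 2-blade squares to minus the product of its generators' squares); cross terms between blades sharing an index anticommute and cancel; the commuting (index-disjoint) pairs give grade-4 terms 2*c*c'*(blade product), which cancel blade by blade — e1234: 23040/2809 - 23040/2809 = 0 — confirming B is simple. So B^2 = -16.
Answer: rotation, certificate B^2 = -16. Certificate logic: -16 is a conjugation-invariant scalar, so its sign fixes rotation versus boost versus null-rotation outright.


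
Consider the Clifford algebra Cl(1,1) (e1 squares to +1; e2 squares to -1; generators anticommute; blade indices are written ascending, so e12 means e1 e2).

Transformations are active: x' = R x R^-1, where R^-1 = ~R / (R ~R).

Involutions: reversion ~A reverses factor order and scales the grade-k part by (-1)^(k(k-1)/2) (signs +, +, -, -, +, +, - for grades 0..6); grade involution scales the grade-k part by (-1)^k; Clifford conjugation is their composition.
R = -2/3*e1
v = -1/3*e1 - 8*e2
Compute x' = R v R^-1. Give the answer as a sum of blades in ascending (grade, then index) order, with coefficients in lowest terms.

~R = -2/3*e1, and R ~R = 4/9, so R^-1 = ~R / (4/9).
R v = 2/9 + 16/3*e12
Answer: -1/3*e1 + 8*e2


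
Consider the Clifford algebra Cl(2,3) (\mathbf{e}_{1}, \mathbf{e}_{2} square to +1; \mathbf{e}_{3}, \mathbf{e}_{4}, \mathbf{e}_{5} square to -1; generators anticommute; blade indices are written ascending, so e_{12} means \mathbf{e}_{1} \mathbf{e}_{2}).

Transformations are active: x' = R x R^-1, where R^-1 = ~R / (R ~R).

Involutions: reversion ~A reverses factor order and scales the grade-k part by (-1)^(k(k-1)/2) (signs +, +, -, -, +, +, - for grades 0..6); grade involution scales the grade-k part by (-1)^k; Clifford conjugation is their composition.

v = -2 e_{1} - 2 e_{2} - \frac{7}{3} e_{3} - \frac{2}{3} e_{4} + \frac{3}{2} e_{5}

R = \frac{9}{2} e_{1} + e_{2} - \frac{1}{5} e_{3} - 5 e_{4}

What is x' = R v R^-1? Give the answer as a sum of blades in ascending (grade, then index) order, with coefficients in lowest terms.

~R = \frac{9}{2} e_{1} + e_{2} - \frac{1}{5} e_{3} - 5 e_{4}, and R ~R = -\frac{379}{100}, so R^-1 = ~R / (-\frac{379}{100}).
R v = -\frac{74}{5} - 7 e_{12} - \frac{109}{10} e_{13} - 13 e_{14} + \frac{27}{4} e_{15} - \frac{41}{15} e_{23} - \frac{32}{3} e_{24} + \frac{3}{2} e_{25} - \frac{173}{15} e_{34} - \frac{3}{10} e_{35} - \frac{15}{2} e_{45}
Answer: \frac{14078}{379} e_{1} + \frac{3718}{379} e_{2} + \frac{877}{1137} e_{3} - \frac{43642}{1137} e_{4} - \frac{3}{2} e_{5}


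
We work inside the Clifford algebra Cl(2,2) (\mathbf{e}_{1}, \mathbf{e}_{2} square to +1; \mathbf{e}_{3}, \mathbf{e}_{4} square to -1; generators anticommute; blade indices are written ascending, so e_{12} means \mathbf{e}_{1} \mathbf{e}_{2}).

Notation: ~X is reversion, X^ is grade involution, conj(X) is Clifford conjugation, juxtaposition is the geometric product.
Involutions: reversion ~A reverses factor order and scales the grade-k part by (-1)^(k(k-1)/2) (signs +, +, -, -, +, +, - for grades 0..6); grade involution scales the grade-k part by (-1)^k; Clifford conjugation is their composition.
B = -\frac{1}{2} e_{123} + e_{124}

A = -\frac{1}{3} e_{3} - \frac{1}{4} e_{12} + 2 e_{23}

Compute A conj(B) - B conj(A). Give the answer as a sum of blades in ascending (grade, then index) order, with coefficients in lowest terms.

first term: -e_{1} - \frac{1}{8} e_{3} + \frac{1}{4} e_{4} - \frac{1}{6} e_{12} - 2 e_{134} - \frac{1}{3} e_{1234}
second term: e_{1} + \frac{1}{8} e_{3} - \frac{1}{4} e_{4} + \frac{1}{6} e_{12} - 2 e_{134} - \frac{1}{3} e_{1234}
Answer: -2 e_{1} - \frac{1}{4} e_{3} + \frac{1}{2} e_{4} - \frac{1}{3} e_{12}


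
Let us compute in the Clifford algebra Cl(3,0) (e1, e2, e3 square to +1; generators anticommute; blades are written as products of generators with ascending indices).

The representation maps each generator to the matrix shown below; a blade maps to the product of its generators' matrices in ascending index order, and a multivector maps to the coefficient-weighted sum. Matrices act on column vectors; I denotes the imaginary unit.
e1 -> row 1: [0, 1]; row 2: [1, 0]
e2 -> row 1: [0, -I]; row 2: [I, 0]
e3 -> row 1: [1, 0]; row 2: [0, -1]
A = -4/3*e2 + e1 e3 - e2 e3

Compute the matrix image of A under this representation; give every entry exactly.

Bivector images (products of the table entries): rho(e1 e3) = rho(e1)rho(e3) = row 1: [0, -1]; row 2: [1, 0]; rho(e2 e3) = rho(e2)rho(e3) = row 1: [0, I]; row 2: [I, 0].
M = (-4/3)*rho(e2) + (1)*rho(e1 e3) + (-1)*rho(e2 e3), summed entrywise:
Answer: row 1: [0, -1 + I/3]; row 2: [1 - 7*I/3, 0]


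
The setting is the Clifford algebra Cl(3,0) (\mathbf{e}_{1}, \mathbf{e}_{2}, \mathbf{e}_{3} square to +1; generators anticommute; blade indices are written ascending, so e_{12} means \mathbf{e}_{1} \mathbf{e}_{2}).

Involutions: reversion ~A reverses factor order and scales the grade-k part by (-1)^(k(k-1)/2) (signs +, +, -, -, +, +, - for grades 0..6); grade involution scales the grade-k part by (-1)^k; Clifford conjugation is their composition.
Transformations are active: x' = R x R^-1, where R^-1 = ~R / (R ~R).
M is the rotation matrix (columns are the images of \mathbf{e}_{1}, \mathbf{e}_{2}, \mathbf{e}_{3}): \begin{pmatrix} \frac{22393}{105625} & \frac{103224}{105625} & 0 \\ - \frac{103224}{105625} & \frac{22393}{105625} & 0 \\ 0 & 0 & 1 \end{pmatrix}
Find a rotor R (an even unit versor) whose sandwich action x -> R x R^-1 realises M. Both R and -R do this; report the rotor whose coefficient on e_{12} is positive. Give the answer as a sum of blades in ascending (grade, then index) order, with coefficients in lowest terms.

Method: write R = a + b12*e_{12} + b13*e_{13} + b23*e_{23} with a^2 + b12^2 + b13^2 + b23^2 = 1 (so R^-1 = ~R). Expanding the columns R e_j ~R gives tr M = 4a^2 - 1 and, from the antisymmetric part, M21 - M12 = -4a*b12, M13 - M31 = 4a*b13, M32 - M23 = -4a*b23.
Here tr M = \frac{150411}{105625}, so a^2 = (1 + tr M)/4 = \frac{64009}{105625} and a = ±\frac{253}{325}. Taking a = \frac{253}{325}: M21 - M12 = -\frac{206448}{105625}, M13 - M31 = 0, M32 - M23 = 0, giving b12 = \frac{204}{325}, b13 = 0, b23 = 0, i.e. R = \frac{253}{325} + \frac{204}{325} e_{12}.
Its e_{12} coefficient is already positive.
Answer: \frac{253}{325} + \frac{204}{325} e_{12}. Why the constraint matters: R and -R act identically through the sandwich — M has trace \frac{150411}{105625} either way — so only the sign condition on e_{12} picks one of the two preimages.


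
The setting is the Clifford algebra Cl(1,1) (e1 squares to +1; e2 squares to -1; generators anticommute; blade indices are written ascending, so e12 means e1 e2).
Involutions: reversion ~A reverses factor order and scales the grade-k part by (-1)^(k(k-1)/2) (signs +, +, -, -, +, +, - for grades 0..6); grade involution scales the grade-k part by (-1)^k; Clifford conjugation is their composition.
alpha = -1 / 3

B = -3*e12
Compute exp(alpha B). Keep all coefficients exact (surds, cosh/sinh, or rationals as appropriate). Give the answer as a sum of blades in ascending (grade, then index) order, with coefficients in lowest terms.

B^2 = (-3)^2*(e12)^2 = 9*(+1) = 9 (a basis 2-blade squares to minus the product of its generators' squares).
B^2 = 9 — since the square is positive, the closed form is hyperbolic: l = 3, alpha*l = -1, so exp(alpha B) = cosh(-1) + (sinh(-1)/3)*B = cosh(1) + (-sinh(1)/3)*B.
Answer: cosh(1) + sinh(1)*e12


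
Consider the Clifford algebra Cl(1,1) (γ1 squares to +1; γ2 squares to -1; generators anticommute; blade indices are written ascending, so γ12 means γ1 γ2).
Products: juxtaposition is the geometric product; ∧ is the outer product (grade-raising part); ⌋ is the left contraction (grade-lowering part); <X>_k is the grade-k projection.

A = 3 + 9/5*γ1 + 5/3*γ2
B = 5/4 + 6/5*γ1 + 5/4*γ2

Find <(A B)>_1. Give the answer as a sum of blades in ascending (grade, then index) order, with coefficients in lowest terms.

step 1: 287/75 + 117/20*γ1 + 35/6*γ2 + 1/4*γ12
step 2: 117/20*γ1 + 35/6*γ2
Answer: 117/20*γ1 + 35/6*γ2


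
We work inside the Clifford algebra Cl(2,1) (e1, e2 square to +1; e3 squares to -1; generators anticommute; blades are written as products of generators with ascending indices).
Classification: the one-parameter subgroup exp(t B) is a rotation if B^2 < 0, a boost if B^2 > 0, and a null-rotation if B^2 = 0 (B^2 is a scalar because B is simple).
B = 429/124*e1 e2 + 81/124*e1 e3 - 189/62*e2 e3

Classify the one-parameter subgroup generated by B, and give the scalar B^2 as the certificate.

B^2 term by term: the squares give (429/124)^2*(e1 e2)^2 + (81/124)^2*(e1 e3)^2 + (-189/62)^2*(e2 e3)^2 = 184041/15376*(-1) + 6561/15376*(+1) + 35721/3844*(+1) = -9/4 (each basis 2-blade squares to minus the product of its generators' squares); cross terms between blades sharing an index anticommute and cancel. So B^2 = -9/4.
Answer: rotation, certificate B^2 = -9/4. Note: conjugating B changes its blade decomposition but never the scalar B^2 = -9/4, whose sign settles the classification.


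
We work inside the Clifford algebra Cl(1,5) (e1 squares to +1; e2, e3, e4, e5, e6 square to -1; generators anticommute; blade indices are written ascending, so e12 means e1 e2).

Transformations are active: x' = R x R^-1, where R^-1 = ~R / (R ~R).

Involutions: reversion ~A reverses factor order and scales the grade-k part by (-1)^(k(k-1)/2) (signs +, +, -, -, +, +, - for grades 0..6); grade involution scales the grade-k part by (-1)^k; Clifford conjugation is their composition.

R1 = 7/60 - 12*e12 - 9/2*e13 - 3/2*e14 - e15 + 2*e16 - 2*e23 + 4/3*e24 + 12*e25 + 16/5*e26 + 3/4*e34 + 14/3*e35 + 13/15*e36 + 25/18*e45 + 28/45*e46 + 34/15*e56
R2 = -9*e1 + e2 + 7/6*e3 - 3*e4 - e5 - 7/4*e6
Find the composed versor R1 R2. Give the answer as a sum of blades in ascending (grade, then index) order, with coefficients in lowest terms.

Distribute over the terms of R2 (each basis-blade product reordered to ascending indices, repeated generators contracted through their squares):
R1 (-9*e1) = -21/20*e1 - 108*e2 - 81/2*e3 - 27/2*e4 - 9*e5 + 18*e6 + 18*e123 - 12*e124 - 108*e125 - 144/5*e126 - 27/4*e134 - 42*e135 - 39/5*e136 - 25/2*e145 - 28/5*e146 - 102/5*e156
R1 (e2) = 12*e1 + 7/60*e2 - 2*e3 + 4/3*e4 + 12*e5 + 16/5*e6 + 9/2*e123 + 3/2*e124 + e125 - 2*e126 + 3/4*e234 + 14/3*e235 + 13/15*e236 + 25/18*e245 + 28/45*e246 + 34/15*e256
R1 (7/6*e3) = 21/4*e1 + 7/3*e2 + 49/360*e3 + 7/8*e4 + 49/9*e5 + 91/90*e6 - 14*e123 + 7/4*e134 + 7/6*e135 - 7/3*e136 - 14/9*e234 - 14*e235 - 56/15*e236 + 175/108*e345 + 98/135*e346 + 119/45*e356
R1 (-3*e4) = -9/2*e1 + 4*e2 + 9/4*e3 - 7/20*e4 - 25/6*e5 - 28/15*e6 + 36*e124 + 27/2*e134 - 3*e145 + 6*e146 + 6*e234 + 36*e245 + 48/5*e246 + 14*e345 + 13/5*e346 - 34/5*e456
R1 (-e5) = -e1 + 12*e2 + 14/3*e3 + 25/18*e4 - 7/60*e5 - 34/15*e6 + 12*e125 + 9/2*e135 + 3/2*e145 + 2*e156 + 2*e235 - 4/3*e245 + 16/5*e256 - 3/4*e345 + 13/15*e356 + 28/45*e456
R1 (-7/4*e6) = 7/2*e1 + 28/5*e2 + 91/60*e3 + 49/45*e4 + 119/30*e5 - 49/240*e6 + 21*e126 + 63/8*e136 + 21/8*e146 + 7/4*e156 + 7/2*e236 - 7/3*e246 - 21*e256 - 21/16*e346 - 49/6*e356 - 175/72*e456
Summing the partial products and collecting blades:
Answer: 71/5*e1 - 1679/20*e2 - 2443/72*e3 - 3299/360*e4 + 1463/180*e5 + 12869/720*e6 + 17/2*e123 + 51/2*e124 - 95*e125 - 49/5*e126 + 17/2*e134 - 109/3*e135 - 271/120*e136 - 14*e145 + 121/40*e146 - 333/20*e156 + 187/36*e234 - 22/3*e235 + 19/30*e236 + 649/18*e245 + 71/9*e246 - 233/15*e256 + 803/54*e345 + 4349/2160*e346 - 419/90*e356 - 1033/120*e456


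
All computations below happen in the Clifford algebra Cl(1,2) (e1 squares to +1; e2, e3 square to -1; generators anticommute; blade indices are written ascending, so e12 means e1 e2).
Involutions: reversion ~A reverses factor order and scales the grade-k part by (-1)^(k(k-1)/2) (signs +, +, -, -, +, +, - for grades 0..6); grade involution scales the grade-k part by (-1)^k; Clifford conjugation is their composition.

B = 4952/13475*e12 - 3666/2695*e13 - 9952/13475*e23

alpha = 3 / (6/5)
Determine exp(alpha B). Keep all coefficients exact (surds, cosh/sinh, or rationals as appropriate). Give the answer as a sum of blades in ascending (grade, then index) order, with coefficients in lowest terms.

B^2 term by term: the squares give (4952/13475)^2*(e12)^2 + (-3666/2695)^2*(e13)^2 + (-9952/13475)^2*(e23)^2 = 24522304/181575625*(+1) + 13439556/7263025*(+1) + 99042304/181575625*(-1) = 36/25 (each basis 2-blade squares to minus the product of its generators' squares); cross terms between blades sharing an index anticommute and cancel. So B^2 = 36/25.
B^2 = 36/25 — the positive square puts this in the hyperbolic regime; l = 6/5, alpha*l = 3, so exp(alpha B) = cosh(3) + (sinh(3)/(6/5))*B = cosh(3) + (5*sinh(3)/6)*B.
Answer: cosh(3) + 2476*sinh(3)/8085*e12 - 611*sinh(3)/539*e13 - 4976*sinh(3)/8085*e23


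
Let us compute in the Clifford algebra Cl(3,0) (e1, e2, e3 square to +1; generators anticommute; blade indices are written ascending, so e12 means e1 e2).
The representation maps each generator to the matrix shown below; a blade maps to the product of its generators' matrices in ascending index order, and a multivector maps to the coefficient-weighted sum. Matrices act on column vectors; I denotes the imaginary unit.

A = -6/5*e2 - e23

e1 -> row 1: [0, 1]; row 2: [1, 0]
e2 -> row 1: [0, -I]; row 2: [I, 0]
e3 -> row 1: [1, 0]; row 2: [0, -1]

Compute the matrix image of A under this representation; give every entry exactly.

Bivector images (products of the table entries): rho(e23) = rho(e2)rho(e3) = row 1: [0, I]; row 2: [I, 0].
M = (-6/5)*rho(e2) + (-1)*rho(e23), summed entrywise:
Answer: row 1: [0, I/5]; row 2: [-11*I/5, 0]


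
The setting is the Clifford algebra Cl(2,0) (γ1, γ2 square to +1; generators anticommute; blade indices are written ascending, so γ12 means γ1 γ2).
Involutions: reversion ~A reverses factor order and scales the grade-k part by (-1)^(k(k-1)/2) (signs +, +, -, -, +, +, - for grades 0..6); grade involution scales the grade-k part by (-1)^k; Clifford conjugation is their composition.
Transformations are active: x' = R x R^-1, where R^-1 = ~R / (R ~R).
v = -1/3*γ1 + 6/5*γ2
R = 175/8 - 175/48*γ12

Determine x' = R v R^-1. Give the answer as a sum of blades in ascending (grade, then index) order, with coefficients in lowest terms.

~R = 175/8 + 175/48*γ12, and R ~R = 1133125/2304, so R^-1 = ~R / (1133125/2304).
R v = -35/3*γ1 + 3605/144*γ2
Answer: -391/555*γ1 + 38/37*γ2


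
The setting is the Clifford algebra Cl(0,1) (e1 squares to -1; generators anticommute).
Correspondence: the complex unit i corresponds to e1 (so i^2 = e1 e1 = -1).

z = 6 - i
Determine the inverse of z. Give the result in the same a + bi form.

In blades: z = 6 - e1.
With qbar = 6 + e1 (scalar fixed, mapped units negated), z qbar = 37 (the sum of squared coefficients), so z^-1 = qbar / (37) = 6/37 + 1/37*e1; translating back:
Answer: 6/37 + 1/37*i


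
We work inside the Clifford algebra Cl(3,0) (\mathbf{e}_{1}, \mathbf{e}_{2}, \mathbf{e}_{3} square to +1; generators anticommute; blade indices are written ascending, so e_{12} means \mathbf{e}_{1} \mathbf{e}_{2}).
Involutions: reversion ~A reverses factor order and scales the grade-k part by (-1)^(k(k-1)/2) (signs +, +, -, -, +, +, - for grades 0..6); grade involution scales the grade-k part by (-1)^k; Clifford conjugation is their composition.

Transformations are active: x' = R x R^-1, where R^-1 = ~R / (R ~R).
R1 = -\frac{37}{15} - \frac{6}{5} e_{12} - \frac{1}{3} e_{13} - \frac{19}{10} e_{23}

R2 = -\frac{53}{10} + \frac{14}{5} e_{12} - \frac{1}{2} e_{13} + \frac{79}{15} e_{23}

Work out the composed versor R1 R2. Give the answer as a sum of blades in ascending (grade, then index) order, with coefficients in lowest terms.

Distribute over the terms of R1 (each basis-blade product reordered to ascending indices, repeated generators contracted through their squares):
(-\frac{37}{15}) R2 = \frac{1961}{150} - \frac{518}{75} e_{12} + \frac{37}{30} e_{13} - \frac{2923}{225} e_{23}
(-\frac{6}{5} e_{12}) R2 = \frac{84}{25} + \frac{159}{25} e_{12} - \frac{158}{25} e_{13} - \frac{3}{5} e_{23}
(-\frac{1}{3} e_{13}) R2 = -\frac{1}{6} + \frac{79}{45} e_{12} + \frac{53}{30} e_{13} - \frac{14}{15} e_{23}
(-\frac{19}{10} e_{23}) R2 = \frac{1501}{150} + \frac{19}{20} e_{12} + \frac{133}{25} e_{13} + \frac{1007}{100} e_{23}
Summing the partial products and collecting blades:
Answer: \frac{3941}{150} + \frac{1943}{900} e_{12} + 2 e_{13} - \frac{4009}{900} e_{23}


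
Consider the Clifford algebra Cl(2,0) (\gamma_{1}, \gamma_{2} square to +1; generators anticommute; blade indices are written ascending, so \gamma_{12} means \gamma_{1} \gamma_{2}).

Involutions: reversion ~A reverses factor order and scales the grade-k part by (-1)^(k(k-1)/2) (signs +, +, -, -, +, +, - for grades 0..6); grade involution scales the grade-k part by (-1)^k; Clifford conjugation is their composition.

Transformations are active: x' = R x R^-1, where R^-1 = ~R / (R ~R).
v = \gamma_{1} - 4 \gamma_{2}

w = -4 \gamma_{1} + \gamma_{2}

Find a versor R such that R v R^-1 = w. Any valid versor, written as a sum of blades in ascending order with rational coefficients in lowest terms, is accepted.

Sketch: the shared square 17 makes R = v + w = -3 \gamma_{1} - 3 \gamma_{2} the natural versor; its sandwich fixes that direction, negates (v - w)/2, and sends v to w.
Answer: -3 \gamma_{1} - 3 \gamma_{2}


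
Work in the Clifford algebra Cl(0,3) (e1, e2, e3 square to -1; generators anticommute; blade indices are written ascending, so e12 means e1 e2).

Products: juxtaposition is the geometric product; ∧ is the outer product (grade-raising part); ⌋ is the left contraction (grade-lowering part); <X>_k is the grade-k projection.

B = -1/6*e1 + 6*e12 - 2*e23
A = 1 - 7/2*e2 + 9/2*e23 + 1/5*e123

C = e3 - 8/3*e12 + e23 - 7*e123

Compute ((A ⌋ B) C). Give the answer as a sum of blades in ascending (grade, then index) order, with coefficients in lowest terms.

step 1: 9 - 127/6*e1 - 7*e3 + 6*e12 - 2*e23
step 2: 25 - 14*e1 - 553/9*e2 + 51*e3 - 73*e12 - 131/6*e13 - 835/6*e23 - 119/2*e123
Answer: 25 - 14*e1 - 553/9*e2 + 51*e3 - 73*e12 - 131/6*e13 - 835/6*e23 - 119/2*e123


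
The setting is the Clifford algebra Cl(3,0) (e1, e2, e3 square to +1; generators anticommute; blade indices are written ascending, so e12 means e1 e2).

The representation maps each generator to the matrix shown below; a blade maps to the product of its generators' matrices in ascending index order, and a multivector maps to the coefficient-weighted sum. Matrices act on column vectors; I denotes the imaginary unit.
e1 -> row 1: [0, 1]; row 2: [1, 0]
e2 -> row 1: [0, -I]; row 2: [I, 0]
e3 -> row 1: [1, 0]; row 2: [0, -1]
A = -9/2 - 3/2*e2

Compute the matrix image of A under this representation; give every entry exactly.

M = (-9/2)*1 + (-3/2)*rho(e2), summed entrywise (1 is the identity matrix):
Answer: row 1: [-9/2, 3*I/2]; row 2: [-3*I/2, -9/2]


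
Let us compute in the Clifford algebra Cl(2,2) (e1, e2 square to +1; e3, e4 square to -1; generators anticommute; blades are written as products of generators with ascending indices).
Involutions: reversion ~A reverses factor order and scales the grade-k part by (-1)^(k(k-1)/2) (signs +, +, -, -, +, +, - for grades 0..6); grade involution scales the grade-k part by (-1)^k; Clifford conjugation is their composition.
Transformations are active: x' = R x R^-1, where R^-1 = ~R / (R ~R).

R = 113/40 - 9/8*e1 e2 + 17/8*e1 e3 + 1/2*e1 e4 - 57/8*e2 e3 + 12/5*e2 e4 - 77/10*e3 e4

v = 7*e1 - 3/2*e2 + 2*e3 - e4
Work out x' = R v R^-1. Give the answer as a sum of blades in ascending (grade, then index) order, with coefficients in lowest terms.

~R = 113/40 + 9/8*e1 e2 - 17/8*e1 e3 - 1/2*e1 e4 + 57/8*e2 e3 - 12/5*e2 e4 + 77/10*e3 e4, and R ~R = 1449/200, so R^-1 = ~R / (1449/200).
R v = 1417/80*e1 + 1623/80*e2 - 2209/80*e3 - 145/8*e4 - 783/16*e1 e2 e3 + 747/40*e1 e2 e4 - 2281/40*e1 e3 e4 + 111/8*e2 e3 e4
Answer: 12493/644*e1 - 12333/322*e2 - 4517/644*e3 + 6731/161*e4


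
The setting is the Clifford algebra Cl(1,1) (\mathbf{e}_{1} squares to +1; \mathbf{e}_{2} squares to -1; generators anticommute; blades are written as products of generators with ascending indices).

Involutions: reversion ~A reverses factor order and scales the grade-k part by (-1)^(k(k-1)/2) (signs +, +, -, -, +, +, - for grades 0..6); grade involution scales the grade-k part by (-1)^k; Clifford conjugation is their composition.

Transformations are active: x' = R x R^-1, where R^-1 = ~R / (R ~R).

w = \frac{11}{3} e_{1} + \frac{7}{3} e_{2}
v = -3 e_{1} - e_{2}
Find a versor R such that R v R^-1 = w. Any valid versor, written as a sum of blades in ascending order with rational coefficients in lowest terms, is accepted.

Equal squares first: v^2 = w^2 = 8. Then v + w = \frac{2}{3} e_{1} + \frac{4}{3} e_{2} is a versor taking v to w, provided it is invertible.
Answer: \frac{2}{3} e_{1} + \frac{4}{3} e_{2}


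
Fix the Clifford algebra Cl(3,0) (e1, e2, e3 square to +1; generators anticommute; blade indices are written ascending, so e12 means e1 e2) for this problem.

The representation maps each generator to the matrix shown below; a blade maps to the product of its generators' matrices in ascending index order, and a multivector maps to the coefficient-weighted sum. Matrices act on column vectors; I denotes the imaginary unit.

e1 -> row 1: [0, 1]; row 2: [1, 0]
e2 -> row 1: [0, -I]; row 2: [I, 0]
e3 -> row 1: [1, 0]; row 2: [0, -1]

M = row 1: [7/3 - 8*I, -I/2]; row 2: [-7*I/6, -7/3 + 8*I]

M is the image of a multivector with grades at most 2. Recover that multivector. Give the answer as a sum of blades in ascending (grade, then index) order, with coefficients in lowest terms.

Method: 1, rho(e1), rho(e2), rho(e3) form a trace-orthogonal basis of the 2x2 complex matrices (tr(X Y) = 2 if X = Y, else 0), so M = m0*1 + m1*rho(e1) + m2*rho(e2) + m3*rho(e3) with m0 = tr(M)/2 = 0, m1 = tr(M rho(e1))/2 = -5*I/6, m2 = tr(M rho(e2))/2 = -1/3, m3 = tr(M rho(e3))/2 = 7/3 - 8*I.
Multiplying table entries, the bivector images are rho(e12) = I*rho(e3), rho(e13) = -I*rho(e2), rho(e23) = I*rho(e1); with real blade coefficients the real parts of m0..m3 are the coefficients of 1, e1, e2, e3 and the imaginary parts give the bivectors (e23: Im m1, e13: -Im m2, e12: Im m3).
Answer: -1/3*e2 + 7/3*e3 - 8*e12 - 5/6*e23


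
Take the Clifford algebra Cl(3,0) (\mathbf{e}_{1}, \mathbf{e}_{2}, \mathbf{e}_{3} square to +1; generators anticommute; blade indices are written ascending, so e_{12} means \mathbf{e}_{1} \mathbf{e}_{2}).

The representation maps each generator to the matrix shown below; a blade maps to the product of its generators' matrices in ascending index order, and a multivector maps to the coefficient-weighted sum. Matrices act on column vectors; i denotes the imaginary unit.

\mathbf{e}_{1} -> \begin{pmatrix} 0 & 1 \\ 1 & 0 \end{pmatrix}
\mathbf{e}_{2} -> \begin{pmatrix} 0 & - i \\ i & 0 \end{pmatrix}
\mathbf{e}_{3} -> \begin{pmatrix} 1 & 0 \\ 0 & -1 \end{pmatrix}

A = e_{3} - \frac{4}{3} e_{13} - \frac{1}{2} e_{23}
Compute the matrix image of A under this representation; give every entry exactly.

Bivector images (products of the table entries): rho(e_{13}) = rho(\mathbf{e}_{1})rho(\mathbf{e}_{3}) = \begin{pmatrix} 0 & -1 \\ 1 & 0 \end{pmatrix}; rho(e_{23}) = rho(\mathbf{e}_{2})rho(\mathbf{e}_{3}) = \begin{pmatrix} 0 & i \\ i & 0 \end{pmatrix}.
M = (1)*rho(e_{3}) + (-\frac{4}{3})*rho(e_{13}) + (-\frac{1}{2})*rho(e_{23}), summed entrywise:
Answer: \begin{pmatrix} 1 & \frac{4}{3} - \frac{i}{2} \\ - \frac{4}{3} - \frac{i}{2} & -1 \end{pmatrix}


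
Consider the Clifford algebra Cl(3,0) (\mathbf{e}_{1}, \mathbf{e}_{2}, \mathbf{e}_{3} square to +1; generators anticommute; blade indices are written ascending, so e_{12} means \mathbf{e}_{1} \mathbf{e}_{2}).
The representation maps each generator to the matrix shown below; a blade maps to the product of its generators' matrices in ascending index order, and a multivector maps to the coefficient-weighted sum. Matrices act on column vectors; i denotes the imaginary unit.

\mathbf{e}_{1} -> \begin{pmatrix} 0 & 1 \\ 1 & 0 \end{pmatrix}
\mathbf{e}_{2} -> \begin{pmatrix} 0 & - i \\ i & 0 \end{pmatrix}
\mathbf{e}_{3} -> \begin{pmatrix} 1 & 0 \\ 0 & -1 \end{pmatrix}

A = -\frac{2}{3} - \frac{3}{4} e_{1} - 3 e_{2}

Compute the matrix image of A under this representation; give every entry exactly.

M = (-\frac{2}{3})*1 + (-\frac{3}{4})*rho(e_{1}) + (-3)*rho(e_{2}), summed entrywise (1 is the identity matrix):
Answer: \begin{pmatrix} - \frac{2}{3} & - \frac{3}{4} + 3 i \\ - \frac{3}{4} - 3 i & - \frac{2}{3} \end{pmatrix}


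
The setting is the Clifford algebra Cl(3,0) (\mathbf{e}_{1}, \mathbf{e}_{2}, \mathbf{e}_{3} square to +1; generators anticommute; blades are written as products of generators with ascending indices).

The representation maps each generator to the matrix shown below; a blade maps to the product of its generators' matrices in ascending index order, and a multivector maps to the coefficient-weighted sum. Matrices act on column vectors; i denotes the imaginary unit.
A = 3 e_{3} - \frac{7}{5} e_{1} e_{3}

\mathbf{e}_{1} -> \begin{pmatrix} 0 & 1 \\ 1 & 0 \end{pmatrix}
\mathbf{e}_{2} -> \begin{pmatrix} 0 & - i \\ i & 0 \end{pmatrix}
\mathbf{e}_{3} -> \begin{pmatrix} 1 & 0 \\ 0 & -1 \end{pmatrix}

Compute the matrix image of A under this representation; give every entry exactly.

Bivector images (products of the table entries): rho(e_{1} e_{3}) = rho(\mathbf{e}_{1})rho(\mathbf{e}_{3}) = \begin{pmatrix} 0 & -1 \\ 1 & 0 \end{pmatrix}.
M = (3)*rho(e_{3}) + (-\frac{7}{5})*rho(e_{1} e_{3}), summed entrywise:
Answer: \begin{pmatrix} 3 & \frac{7}{5} \\ - \frac{7}{5} & -3 \end{pmatrix}


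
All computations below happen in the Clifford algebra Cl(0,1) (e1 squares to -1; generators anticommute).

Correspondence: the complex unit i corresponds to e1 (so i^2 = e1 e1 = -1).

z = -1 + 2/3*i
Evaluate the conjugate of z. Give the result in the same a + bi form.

In blades: z = -1 + 2/3*e1.
Conjugation here is Clifford conjugation: the scalar is fixed and the grade-1 and grade-2 blades all flip sign, giving -1 - 2/3*e1; translating back:
Answer: -1 - 2/3*i


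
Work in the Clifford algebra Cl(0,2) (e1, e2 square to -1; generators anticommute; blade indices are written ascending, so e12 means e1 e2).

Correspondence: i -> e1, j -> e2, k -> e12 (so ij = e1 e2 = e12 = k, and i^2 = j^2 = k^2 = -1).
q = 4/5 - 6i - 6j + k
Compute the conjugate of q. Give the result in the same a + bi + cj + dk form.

In blades: q = 4/5 - 6*e1 - 6*e2 + e12.
Conjugation here is Clifford conjugation: the scalar is fixed and the grade-1 and grade-2 blades all flip sign, giving 4/5 + 6*e1 + 6*e2 - e12; translating back:
Answer: 4/5 + 6i + 6j - k


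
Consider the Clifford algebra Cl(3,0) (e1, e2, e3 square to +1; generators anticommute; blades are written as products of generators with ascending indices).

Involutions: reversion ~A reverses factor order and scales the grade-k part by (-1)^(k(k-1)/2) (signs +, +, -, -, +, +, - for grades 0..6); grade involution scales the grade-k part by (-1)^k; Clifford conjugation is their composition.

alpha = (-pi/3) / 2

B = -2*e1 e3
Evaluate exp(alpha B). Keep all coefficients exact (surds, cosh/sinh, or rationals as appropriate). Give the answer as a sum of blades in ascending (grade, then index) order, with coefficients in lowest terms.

B^2 = (-2)^2*(e1 e3)^2 = 4*(-1) = -4 (a basis 2-blade squares to minus the product of its generators' squares).
B^2 = -4 — since the square is negative, the closed form is circular: l = 2, alpha*l = -pi/3, so exp(alpha B) = cos(-pi/3) + (sin(-pi/3)/2)*B = 1/2 + (-sqrt(3)/4)*B.
Answer: 1/2 + sqrt(3)/2*e1 e3


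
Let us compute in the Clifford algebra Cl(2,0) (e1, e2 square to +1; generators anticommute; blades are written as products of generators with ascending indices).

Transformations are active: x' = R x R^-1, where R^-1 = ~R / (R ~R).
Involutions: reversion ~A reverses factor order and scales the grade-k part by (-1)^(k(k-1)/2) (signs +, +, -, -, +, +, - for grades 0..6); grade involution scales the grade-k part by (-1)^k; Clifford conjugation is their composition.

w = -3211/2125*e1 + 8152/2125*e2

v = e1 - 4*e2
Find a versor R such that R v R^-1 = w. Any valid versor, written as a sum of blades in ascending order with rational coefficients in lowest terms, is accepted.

A norm check does it: q(v) = q(w) = 17, hence R = v + w = -1086/2125*e1 - 348/2125*e2 realises the map — parallel part kept, (v - w)/2 negated, v carried to w.
Answer: -1086/2125*e1 - 348/2125*e2


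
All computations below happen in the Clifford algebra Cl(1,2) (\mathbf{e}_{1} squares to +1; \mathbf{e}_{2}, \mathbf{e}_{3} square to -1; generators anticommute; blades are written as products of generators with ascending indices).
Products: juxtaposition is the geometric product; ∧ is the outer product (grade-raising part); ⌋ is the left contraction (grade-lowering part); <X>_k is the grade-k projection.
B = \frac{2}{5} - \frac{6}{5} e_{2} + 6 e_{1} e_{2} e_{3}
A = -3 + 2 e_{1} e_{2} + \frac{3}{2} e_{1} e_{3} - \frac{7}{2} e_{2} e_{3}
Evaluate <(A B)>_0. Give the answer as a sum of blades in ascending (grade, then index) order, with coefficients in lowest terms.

step 1: -\frac{6}{5} + \frac{117}{5} e_{1} - \frac{27}{5} e_{2} + \frac{81}{5} e_{3} + \frac{4}{5} e_{1} e_{2} + \frac{3}{5} e_{1} e_{3} - \frac{7}{5} e_{2} e_{3} - \frac{81}{5} e_{1} e_{2} e_{3}
step 2: -\frac{6}{5}
Answer: -\frac{6}{5}


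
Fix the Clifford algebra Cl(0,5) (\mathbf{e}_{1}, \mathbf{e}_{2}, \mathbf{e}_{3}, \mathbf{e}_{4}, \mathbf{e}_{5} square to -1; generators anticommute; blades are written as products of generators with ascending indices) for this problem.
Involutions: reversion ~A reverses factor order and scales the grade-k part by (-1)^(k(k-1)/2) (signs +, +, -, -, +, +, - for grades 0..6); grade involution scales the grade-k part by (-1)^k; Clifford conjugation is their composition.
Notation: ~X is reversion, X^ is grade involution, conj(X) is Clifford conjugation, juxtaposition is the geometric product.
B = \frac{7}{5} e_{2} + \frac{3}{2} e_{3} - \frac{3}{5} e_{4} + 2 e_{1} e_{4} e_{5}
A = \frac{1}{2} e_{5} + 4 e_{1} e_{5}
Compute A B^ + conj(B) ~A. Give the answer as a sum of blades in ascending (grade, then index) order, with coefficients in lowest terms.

first term: -8 e_{4} + e_{1} e_{4} + \frac{7}{10} e_{2} e_{5} + \frac{3}{4} e_{3} e_{5} - \frac{3}{10} e_{4} e_{5} + \frac{28}{5} e_{1} e_{2} e_{5} + 6 e_{1} e_{3} e_{5} - \frac{12}{5} e_{1} e_{4} e_{5}
second term: -8 e_{4} - e_{1} e_{4} - \frac{7}{10} e_{2} e_{5} - \frac{3}{4} e_{3} e_{5} + \frac{3}{10} e_{4} e_{5} - \frac{28}{5} e_{1} e_{2} e_{5} - 6 e_{1} e_{3} e_{5} + \frac{12}{5} e_{1} e_{4} e_{5}
Answer: -16 e_{4}


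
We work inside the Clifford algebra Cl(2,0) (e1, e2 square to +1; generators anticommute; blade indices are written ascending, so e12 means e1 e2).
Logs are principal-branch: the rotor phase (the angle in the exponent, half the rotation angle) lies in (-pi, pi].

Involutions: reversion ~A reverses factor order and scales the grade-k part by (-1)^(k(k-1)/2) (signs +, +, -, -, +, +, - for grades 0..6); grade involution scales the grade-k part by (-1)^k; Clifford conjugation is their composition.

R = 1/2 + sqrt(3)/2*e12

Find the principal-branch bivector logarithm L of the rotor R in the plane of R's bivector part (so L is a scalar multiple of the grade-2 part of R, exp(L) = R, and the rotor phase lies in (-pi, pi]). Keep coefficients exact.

The scalar part of R is 1/2, so the principal-branch rotor phase is pinned; divide the bivector part by its sine to get the unit plane — L is the phase times that plane.
Concretely: cos(phase) = 1/2 gives phase = ±pi/3, and since phase/sin(phase) is even the sign is immaterial: L = (phase/sin(phase)) * <R>_2 = (2*sqrt(3)*pi/9) * <R>_2.
Answer: pi/3*e12


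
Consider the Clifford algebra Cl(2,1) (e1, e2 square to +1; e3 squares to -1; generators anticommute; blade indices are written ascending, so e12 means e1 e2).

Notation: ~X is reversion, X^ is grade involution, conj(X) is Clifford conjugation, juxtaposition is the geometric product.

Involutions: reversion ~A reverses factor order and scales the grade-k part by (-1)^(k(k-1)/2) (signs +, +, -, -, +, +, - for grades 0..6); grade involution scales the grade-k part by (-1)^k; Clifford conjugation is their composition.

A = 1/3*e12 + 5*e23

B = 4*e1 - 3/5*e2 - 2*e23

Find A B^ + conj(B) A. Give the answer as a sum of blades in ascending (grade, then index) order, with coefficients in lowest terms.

first term: -10 + 1/5*e1 + 4/3*e2 - 3*e3 - 2/3*e13 - 20*e123
second term: 10 - 1/5*e1 - 4/3*e2 + 3*e3 - 2/3*e13 - 20*e123
Answer: -4/3*e13 - 40*e123


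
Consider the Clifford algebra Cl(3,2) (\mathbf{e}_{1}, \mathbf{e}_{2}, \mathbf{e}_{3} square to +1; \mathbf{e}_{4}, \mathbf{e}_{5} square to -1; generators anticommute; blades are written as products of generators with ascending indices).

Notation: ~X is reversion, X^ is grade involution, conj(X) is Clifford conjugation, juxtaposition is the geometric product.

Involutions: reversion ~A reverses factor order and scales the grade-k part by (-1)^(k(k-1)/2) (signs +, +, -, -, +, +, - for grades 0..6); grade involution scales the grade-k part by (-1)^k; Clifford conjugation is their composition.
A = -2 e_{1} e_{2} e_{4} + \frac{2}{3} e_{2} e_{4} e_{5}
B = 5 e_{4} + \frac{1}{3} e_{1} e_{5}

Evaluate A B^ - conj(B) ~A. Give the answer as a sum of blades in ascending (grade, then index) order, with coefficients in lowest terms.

first term: -10 e_{1} e_{2} - \frac{10}{3} e_{2} e_{5} + \frac{2}{9} e_{1} e_{2} e_{4} - \frac{2}{3} e_{2} e_{4} e_{5}
second term: 10 e_{1} e_{2} + \frac{10}{3} e_{2} e_{5} - \frac{2}{9} e_{1} e_{2} e_{4} + \frac{2}{3} e_{2} e_{4} e_{5}
Answer: -20 e_{1} e_{2} - \frac{20}{3} e_{2} e_{5} + \frac{4}{9} e_{1} e_{2} e_{4} - \frac{4}{3} e_{2} e_{4} e_{5}


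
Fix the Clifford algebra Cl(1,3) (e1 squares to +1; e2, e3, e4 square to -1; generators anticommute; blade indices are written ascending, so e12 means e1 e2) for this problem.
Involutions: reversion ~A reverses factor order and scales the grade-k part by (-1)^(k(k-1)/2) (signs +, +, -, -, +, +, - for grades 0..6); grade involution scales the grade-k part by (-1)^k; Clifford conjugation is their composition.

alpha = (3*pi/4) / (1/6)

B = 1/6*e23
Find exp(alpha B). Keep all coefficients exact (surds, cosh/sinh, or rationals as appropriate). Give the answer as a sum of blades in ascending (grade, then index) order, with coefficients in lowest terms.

B^2 = (1/6)^2*(e23)^2 = 1/36*(-1) = -1/36 (a basis 2-blade squares to minus the product of its generators' squares).
B^2 = -1/36 — since the square is negative, the closed form is circular: l = 1/6, alpha*l = 3*pi/4, so exp(alpha B) = cos(3*pi/4) + (sin(3*pi/4)/(1/6))*B = -sqrt(2)/2 + (3*sqrt(2))*B.
Answer: -sqrt(2)/2 + sqrt(2)/2*e23


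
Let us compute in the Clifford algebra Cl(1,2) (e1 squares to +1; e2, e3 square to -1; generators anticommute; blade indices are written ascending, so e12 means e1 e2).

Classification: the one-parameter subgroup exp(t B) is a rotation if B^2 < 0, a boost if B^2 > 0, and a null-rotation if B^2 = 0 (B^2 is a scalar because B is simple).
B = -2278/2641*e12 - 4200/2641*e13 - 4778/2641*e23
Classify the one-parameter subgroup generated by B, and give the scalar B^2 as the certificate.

B^2 term by term: the squares give (-2278/2641)^2*(e12)^2 + (-4200/2641)^2*(e13)^2 + (-4778/2641)^2*(e23)^2 = 5189284/6974881*(+1) + 17640000/6974881*(+1) + 22829284/6974881*(-1) = 0 (each basis 2-blade squares to minus the product of its generators' squares); cross terms between blades sharing an index anticommute and cancel. So B^2 = 0.
Answer: null-rotation, certificate B^2 = 0. Check the certificate: B^2 = 0, and that sign is decisive whatever form B takes.


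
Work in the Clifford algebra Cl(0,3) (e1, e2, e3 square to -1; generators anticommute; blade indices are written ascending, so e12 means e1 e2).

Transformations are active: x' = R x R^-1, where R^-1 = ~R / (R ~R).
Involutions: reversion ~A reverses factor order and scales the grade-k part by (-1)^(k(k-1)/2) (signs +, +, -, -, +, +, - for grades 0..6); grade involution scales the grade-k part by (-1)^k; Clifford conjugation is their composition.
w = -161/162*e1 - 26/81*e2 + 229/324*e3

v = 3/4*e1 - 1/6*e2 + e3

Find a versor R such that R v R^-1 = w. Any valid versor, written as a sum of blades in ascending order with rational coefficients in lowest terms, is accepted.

The midline construction: v and w both square to -229/144, so reflecting in their sum -79/324*e1 - 79/162*e2 + 553/324*e3 exchanges them.
Answer: -79/324*e1 - 79/162*e2 + 553/324*e3


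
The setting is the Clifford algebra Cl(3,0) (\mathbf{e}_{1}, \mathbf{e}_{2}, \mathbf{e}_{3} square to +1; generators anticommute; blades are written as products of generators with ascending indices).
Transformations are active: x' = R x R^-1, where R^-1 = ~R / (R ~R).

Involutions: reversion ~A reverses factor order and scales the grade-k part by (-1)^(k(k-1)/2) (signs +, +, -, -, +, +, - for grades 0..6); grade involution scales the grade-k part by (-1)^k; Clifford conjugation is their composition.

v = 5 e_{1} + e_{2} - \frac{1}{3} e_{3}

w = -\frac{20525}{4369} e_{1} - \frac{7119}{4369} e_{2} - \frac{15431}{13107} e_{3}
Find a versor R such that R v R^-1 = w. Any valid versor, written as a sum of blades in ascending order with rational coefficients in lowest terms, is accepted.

R = v + w = \frac{1320}{4369} e_{1} - \frac{2750}{4369} e_{2} - \frac{6600}{4369} e_{3} works: the equal norms (\frac{235}{9}) guarantee its sandwich swaps v into w.
Answer: \frac{1320}{4369} e_{1} - \frac{2750}{4369} e_{2} - \frac{6600}{4369} e_{3}


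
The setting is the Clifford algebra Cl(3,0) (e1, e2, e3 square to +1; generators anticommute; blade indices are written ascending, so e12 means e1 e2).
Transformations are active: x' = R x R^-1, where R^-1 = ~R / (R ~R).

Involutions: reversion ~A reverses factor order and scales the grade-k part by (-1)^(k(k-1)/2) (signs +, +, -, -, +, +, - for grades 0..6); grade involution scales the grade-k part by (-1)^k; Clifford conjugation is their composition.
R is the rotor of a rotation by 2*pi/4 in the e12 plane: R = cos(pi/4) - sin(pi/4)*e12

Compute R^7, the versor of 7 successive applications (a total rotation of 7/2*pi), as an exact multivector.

The rotor phase is half the rotation angle and phases add under composition, so 7 steps in the e12 plane accumulate phase 7*(pi/4) = 7*pi/4: R^7 = cos(7*pi/4) - sin(7*pi/4)*e12.
cos(7*pi/4) = sqrt(2)/2 and sin(7*pi/4) = -sqrt(2)/2, so R^7 = sqrt(2)/2 + sqrt(2)/2*e12. The net rotation is 3/2*pi (after discarding 1 full turn, each of which contributes a factor -1 to the rotor); the rotor keeps the half-angle phase exactly.
Answer: sqrt(2)/2 + sqrt(2)/2*e12


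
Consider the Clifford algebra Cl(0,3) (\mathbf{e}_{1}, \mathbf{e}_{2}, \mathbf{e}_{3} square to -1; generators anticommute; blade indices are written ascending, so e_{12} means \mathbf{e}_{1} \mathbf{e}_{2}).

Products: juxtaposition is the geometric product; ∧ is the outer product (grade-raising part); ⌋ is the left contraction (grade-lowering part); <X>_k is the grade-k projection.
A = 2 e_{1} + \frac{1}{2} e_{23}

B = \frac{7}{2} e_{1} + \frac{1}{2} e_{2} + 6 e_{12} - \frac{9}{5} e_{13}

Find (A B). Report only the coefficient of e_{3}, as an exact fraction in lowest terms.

step 1: -7 - 12 e_{2} + \frac{77}{20} e_{3} + \frac{19}{10} e_{12} + 3 e_{13} + \frac{7}{4} e_{123}
Answer: \frac{77}{20}
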